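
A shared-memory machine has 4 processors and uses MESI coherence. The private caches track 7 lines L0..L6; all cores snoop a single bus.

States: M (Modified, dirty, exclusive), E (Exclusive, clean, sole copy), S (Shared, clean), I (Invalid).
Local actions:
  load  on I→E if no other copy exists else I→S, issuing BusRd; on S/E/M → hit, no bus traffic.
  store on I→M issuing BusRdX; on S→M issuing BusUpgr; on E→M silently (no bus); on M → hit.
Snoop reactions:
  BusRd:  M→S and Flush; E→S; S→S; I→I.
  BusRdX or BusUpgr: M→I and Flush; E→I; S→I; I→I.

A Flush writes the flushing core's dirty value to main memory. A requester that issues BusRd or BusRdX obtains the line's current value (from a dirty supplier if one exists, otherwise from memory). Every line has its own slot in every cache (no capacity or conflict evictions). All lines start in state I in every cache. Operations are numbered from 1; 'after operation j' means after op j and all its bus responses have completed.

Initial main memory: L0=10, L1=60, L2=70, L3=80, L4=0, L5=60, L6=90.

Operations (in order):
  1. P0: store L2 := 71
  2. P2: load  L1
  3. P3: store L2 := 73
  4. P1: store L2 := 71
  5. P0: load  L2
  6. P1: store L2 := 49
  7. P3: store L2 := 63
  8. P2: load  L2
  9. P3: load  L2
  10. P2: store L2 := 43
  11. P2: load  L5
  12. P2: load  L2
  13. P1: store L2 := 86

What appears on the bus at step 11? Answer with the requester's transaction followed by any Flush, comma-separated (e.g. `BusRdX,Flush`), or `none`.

step 1: P0: store L2 := 71  ⟶  MIII  (L2)  txn=BusRdX  M[L2]=70
step 2: P2: load  L1  ⟶  IIEI  (L1)  txn=BusRd  M[L1]=60
step 3: P3: store L2 := 73  ⟶  IIIM  (L2)  txn=BusRdX+Flush  M[L2]=71
step 4: P1: store L2 := 71  ⟶  IMII  (L2)  txn=BusRdX+Flush  M[L2]=73
step 5: P0: load  L2  ⟶  SSII  (L2)  txn=BusRd+Flush  M[L2]=71
step 6: P1: store L2 := 49  ⟶  IMII  (L2)  txn=BusUpgr  M[L2]=71
step 7: P3: store L2 := 63  ⟶  IIIM  (L2)  txn=BusRdX+Flush  M[L2]=49
step 8: P2: load  L2  ⟶  IISS  (L2)  txn=BusRd+Flush  M[L2]=63
step 9: P3: load  L2  ⟶  IISS  (L2)  txn=∅  M[L2]=63
step 10: P2: store L2 := 43  ⟶  IIMI  (L2)  txn=BusUpgr  M[L2]=63
step 11: P2: load  L5  ⟶  IIEI  (L5)  txn=BusRd  M[L5]=60
step 12: P2: load  L2  ⟶  IIMI  (L2)  txn=∅  M[L2]=63
step 13: P1: store L2 := 86  ⟶  IMII  (L2)  txn=BusRdX+Flush  M[L2]=43

bus = BusRd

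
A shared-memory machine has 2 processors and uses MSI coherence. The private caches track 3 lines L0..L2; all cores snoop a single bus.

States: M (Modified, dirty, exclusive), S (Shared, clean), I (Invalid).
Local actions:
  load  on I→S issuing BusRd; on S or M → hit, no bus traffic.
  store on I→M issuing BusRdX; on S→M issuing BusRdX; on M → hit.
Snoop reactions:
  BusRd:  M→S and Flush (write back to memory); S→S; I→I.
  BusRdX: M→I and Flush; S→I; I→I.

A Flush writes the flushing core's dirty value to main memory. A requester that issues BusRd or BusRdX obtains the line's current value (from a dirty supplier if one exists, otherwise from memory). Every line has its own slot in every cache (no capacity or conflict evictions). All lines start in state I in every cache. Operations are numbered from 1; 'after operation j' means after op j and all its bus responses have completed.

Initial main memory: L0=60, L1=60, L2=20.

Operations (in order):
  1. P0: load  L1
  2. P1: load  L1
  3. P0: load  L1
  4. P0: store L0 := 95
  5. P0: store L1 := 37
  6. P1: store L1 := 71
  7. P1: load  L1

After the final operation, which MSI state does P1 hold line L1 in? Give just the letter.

[1] P0: load  L1 | P0:S(60), P1:I | bus: BusRd
[2] P1: load  L1 | P0:S(60), P1:S(60) | bus: BusRd
[3] P0: load  L1 | P0:S(60), P1:S(60) | bus: none
[4] P0: store L0 := 95 | P0:M(95), P1:I | bus: BusRdX
[5] P0: store L1 := 37 | P0:M(37), P1:I | bus: BusRdX
[6] P1: store L1 := 71 | P0:I, P1:M(71) | bus: BusRdX,Flush
[7] P1: load  L1 | P0:I, P1:M(71) | bus: none

state = M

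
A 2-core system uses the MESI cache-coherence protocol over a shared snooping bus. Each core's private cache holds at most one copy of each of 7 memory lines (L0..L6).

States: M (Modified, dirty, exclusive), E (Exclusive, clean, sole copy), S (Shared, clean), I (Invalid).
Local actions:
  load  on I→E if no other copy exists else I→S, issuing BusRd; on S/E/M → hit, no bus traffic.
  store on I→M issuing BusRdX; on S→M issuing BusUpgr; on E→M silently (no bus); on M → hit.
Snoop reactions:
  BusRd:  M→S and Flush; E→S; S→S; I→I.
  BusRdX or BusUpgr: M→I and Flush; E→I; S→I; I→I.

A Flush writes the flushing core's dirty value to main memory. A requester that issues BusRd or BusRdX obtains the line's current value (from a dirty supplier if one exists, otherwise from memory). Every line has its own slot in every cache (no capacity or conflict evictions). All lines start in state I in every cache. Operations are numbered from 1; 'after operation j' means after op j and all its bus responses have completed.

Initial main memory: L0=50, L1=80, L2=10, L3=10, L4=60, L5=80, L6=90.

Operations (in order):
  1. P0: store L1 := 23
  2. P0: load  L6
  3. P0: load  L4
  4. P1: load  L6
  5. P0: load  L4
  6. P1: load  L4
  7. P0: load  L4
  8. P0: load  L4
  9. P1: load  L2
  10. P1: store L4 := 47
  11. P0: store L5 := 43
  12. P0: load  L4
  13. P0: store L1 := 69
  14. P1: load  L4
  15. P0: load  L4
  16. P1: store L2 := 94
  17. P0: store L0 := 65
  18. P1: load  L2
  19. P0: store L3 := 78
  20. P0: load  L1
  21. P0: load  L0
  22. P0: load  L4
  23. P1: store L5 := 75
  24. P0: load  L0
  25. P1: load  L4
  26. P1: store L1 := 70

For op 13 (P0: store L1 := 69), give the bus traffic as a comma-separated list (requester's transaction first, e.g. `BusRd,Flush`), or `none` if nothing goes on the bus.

step 1: P0: store L1 := 23  ⟶  MI  (L1)  txn=BusRdX  M[L1]=80
step 2: P0: load  L6  ⟶  EI  (L6)  txn=BusRd  M[L6]=90
step 3: P0: load  L4  ⟶  EI  (L4)  txn=BusRd  M[L4]=60
step 4: P1: load  L6  ⟶  SS  (L6)  txn=BusRd  M[L6]=90
step 5: P0: load  L4  ⟶  EI  (L4)  txn=∅  M[L4]=60
step 6: P1: load  L4  ⟶  SS  (L4)  txn=BusRd  M[L4]=60
step 7: P0: load  L4  ⟶  SS  (L4)  txn=∅  M[L4]=60
step 8: P0: load  L4  ⟶  SS  (L4)  txn=∅  M[L4]=60
step 9: P1: load  L2  ⟶  IE  (L2)  txn=BusRd  M[L2]=10
step 10: P1: store L4 := 47  ⟶  IM  (L4)  txn=BusUpgr  M[L4]=60
step 11: P0: store L5 := 43  ⟶  MI  (L5)  txn=BusRdX  M[L5]=80
step 12: P0: load  L4  ⟶  SS  (L4)  txn=BusRd+Flush  M[L4]=47
step 13: P0: store L1 := 69  ⟶  MI  (L1)  txn=∅  M[L1]=80
step 14: P1: load  L4  ⟶  SS  (L4)  txn=∅  M[L4]=47
step 15: P0: load  L4  ⟶  SS  (L4)  txn=∅  M[L4]=47
step 16: P1: store L2 := 94  ⟶  IM  (L2)  txn=∅  M[L2]=10
step 17: P0: store L0 := 65  ⟶  MI  (L0)  txn=BusRdX  M[L0]=50
step 18: P1: load  L2  ⟶  IM  (L2)  txn=∅  M[L2]=10
step 19: P0: store L3 := 78  ⟶  MI  (L3)  txn=BusRdX  M[L3]=10
step 20: P0: load  L1  ⟶  MI  (L1)  txn=∅  M[L1]=80
step 21: P0: load  L0  ⟶  MI  (L0)  txn=∅  M[L0]=50
step 22: P0: load  L4  ⟶  SS  (L4)  txn=∅  M[L4]=47
step 23: P1: store L5 := 75  ⟶  IM  (L5)  txn=BusRdX+Flush  M[L5]=43
step 24: P0: load  L0  ⟶  MI  (L0)  txn=∅  M[L0]=50
step 25: P1: load  L4  ⟶  SS  (L4)  txn=∅  M[L4]=47
step 26: P1: store L1 := 70  ⟶  IM  (L1)  txn=BusRdX+Flush  M[L1]=69

bus = none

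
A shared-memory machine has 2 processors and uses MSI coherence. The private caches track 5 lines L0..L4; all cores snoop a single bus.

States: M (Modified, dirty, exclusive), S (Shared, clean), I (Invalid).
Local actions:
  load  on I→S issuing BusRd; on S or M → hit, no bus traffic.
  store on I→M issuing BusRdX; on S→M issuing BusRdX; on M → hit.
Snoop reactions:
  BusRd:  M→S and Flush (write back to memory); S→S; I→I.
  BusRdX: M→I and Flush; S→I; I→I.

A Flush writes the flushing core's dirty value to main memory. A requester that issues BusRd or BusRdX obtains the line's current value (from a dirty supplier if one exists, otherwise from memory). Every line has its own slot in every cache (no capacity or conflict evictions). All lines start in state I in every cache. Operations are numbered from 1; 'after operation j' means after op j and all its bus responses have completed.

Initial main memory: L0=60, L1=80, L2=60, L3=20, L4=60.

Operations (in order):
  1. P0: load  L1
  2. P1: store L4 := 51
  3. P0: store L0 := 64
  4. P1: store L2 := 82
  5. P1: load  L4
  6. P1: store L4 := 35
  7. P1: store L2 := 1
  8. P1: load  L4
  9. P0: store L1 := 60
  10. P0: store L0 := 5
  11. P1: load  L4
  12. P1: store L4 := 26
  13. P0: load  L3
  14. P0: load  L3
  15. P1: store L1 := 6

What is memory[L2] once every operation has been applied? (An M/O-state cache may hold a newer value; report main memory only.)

step 1: P0: load  L1  ⟶  SI  (L1)  txn=BusRd  M[L1]=80
step 2: P1: store L4 := 51  ⟶  IM  (L4)  txn=BusRdX  M[L4]=60
step 3: P0: store L0 := 64  ⟶  MI  (L0)  txn=BusRdX  M[L0]=60
step 4: P1: store L2 := 82  ⟶  IM  (L2)  txn=BusRdX  M[L2]=60
step 5: P1: load  L4  ⟶  IM  (L4)  txn=∅  M[L4]=60
step 6: P1: store L4 := 35  ⟶  IM  (L4)  txn=∅  M[L4]=60
step 7: P1: store L2 := 1  ⟶  IM  (L2)  txn=∅  M[L2]=60
step 8: P1: load  L4  ⟶  IM  (L4)  txn=∅  M[L4]=60
step 9: P0: store L1 := 60  ⟶  MI  (L1)  txn=BusRdX  M[L1]=80
step 10: P0: store L0 := 5  ⟶  MI  (L0)  txn=∅  M[L0]=60
step 11: P1: load  L4  ⟶  IM  (L4)  txn=∅  M[L4]=60
step 12: P1: store L4 := 26  ⟶  IM  (L4)  txn=∅  M[L4]=60
step 13: P0: load  L3  ⟶  SI  (L3)  txn=BusRd  M[L3]=20
step 14: P0: load  L3  ⟶  SI  (L3)  txn=∅  M[L3]=20
step 15: P1: store L1 := 6  ⟶  IM  (L1)  txn=BusRdX+Flush  M[L1]=60

memory[L2] = 60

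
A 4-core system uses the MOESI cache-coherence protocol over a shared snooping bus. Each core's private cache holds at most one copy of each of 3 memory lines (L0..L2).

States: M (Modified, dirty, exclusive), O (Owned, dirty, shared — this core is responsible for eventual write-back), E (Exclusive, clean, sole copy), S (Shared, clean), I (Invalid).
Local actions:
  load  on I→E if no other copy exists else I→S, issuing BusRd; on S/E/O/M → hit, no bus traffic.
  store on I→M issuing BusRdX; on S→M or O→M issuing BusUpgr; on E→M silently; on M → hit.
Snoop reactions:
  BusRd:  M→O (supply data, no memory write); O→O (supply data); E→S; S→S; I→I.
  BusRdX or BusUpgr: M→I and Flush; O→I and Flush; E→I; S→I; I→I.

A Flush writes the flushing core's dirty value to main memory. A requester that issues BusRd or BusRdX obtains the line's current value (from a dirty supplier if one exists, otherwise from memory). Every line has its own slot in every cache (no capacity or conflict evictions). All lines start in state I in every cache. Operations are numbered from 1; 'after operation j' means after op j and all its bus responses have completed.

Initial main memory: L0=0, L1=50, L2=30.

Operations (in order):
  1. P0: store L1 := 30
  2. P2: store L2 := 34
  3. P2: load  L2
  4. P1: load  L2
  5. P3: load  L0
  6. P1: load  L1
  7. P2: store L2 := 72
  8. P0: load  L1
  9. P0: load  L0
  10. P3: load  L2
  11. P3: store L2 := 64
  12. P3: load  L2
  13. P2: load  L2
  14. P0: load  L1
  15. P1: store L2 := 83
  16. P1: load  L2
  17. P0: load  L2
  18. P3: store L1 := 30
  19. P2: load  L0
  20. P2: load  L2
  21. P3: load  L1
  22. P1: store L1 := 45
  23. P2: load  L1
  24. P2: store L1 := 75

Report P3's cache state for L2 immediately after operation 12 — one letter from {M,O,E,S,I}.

step 1: P0: store L1 := 30  ⟶  MIII  (L1)  txn=BusRdX  M[L1]=50
step 2: P2: store L2 := 34  ⟶  IIMI  (L2)  txn=BusRdX  M[L2]=30
step 3: P2: load  L2  ⟶  IIMI  (L2)  txn=∅  M[L2]=30
step 4: P1: load  L2  ⟶  ISOI  (L2)  txn=BusRd  M[L2]=30
step 5: P3: load  L0  ⟶  IIIE  (L0)  txn=BusRd  M[L0]=0
step 6: P1: load  L1  ⟶  OSII  (L1)  txn=BusRd  M[L1]=50
step 7: P2: store L2 := 72  ⟶  IIMI  (L2)  txn=BusUpgr  M[L2]=30
step 8: P0: load  L1  ⟶  OSII  (L1)  txn=∅  M[L1]=50
step 9: P0: load  L0  ⟶  SIIS  (L0)  txn=BusRd  M[L0]=0
step 10: P3: load  L2  ⟶  IIOS  (L2)  txn=BusRd  M[L2]=30
step 11: P3: store L2 := 64  ⟶  IIIM  (L2)  txn=BusUpgr+Flush  M[L2]=72
step 12: P3: load  L2  ⟶  IIIM  (L2)  txn=∅  M[L2]=72
step 13: P2: load  L2  ⟶  IISO  (L2)  txn=BusRd  M[L2]=72
step 14: P0: load  L1  ⟶  OSII  (L1)  txn=∅  M[L1]=50
step 15: P1: store L2 := 83  ⟶  IMII  (L2)  txn=BusRdX+Flush  M[L2]=64
step 16: P1: load  L2  ⟶  IMII  (L2)  txn=∅  M[L2]=64
step 17: P0: load  L2  ⟶  SOII  (L2)  txn=BusRd  M[L2]=64
step 18: P3: store L1 := 30  ⟶  IIIM  (L1)  txn=BusRdX+Flush  M[L1]=30
step 19: P2: load  L0  ⟶  SISS  (L0)  txn=BusRd  M[L0]=0
step 20: P2: load  L2  ⟶  SOSI  (L2)  txn=BusRd  M[L2]=64
step 21: P3: load  L1  ⟶  IIIM  (L1)  txn=∅  M[L1]=30
step 22: P1: store L1 := 45  ⟶  IMII  (L1)  txn=BusRdX+Flush  M[L1]=30
step 23: P2: load  L1  ⟶  IOSI  (L1)  txn=BusRd  M[L1]=30
step 24: P2: store L1 := 75  ⟶  IIMI  (L1)  txn=BusUpgr+Flush  M[L1]=45

state = M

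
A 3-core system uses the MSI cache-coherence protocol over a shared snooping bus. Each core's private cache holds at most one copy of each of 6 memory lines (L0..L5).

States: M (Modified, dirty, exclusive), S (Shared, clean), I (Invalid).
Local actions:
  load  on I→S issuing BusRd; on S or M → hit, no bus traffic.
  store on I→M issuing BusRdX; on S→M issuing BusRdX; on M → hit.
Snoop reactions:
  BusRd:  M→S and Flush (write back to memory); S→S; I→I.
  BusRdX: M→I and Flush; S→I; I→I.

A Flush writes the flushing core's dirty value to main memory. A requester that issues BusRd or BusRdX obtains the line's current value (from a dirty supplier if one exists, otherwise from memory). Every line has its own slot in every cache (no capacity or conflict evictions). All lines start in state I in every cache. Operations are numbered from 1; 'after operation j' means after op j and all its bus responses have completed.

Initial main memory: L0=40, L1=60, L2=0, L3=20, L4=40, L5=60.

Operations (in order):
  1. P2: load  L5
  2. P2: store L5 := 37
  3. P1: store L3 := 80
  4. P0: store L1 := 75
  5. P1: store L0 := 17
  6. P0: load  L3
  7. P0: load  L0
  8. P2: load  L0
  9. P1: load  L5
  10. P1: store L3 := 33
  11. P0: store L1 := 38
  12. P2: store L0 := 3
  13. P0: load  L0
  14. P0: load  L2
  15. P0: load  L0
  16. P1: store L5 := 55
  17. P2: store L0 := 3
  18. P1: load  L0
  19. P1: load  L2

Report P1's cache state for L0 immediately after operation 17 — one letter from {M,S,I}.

step 1: P2: load  L5  ⟶  IIS  (L5)  txn=BusRd  M[L5]=60
step 2: P2: store L5 := 37  ⟶  IIM  (L5)  txn=BusRdX  M[L5]=60
step 3: P1: store L3 := 80  ⟶  IMI  (L3)  txn=BusRdX  M[L3]=20
step 4: P0: store L1 := 75  ⟶  MII  (L1)  txn=BusRdX  M[L1]=60
step 5: P1: store L0 := 17  ⟶  IMI  (L0)  txn=BusRdX  M[L0]=40
step 6: P0: load  L3  ⟶  SSI  (L3)  txn=BusRd+Flush  M[L3]=80
step 7: P0: load  L0  ⟶  SSI  (L0)  txn=BusRd+Flush  M[L0]=17
step 8: P2: load  L0  ⟶  SSS  (L0)  txn=BusRd  M[L0]=17
step 9: P1: load  L5  ⟶  ISS  (L5)  txn=BusRd+Flush  M[L5]=37
step 10: P1: store L3 := 33  ⟶  IMI  (L3)  txn=BusRdX  M[L3]=80
step 11: P0: store L1 := 38  ⟶  MII  (L1)  txn=∅  M[L1]=60
step 12: P2: store L0 := 3  ⟶  IIM  (L0)  txn=BusRdX  M[L0]=17
step 13: P0: load  L0  ⟶  SIS  (L0)  txn=BusRd+Flush  M[L0]=3
step 14: P0: load  L2  ⟶  SII  (L2)  txn=BusRd  M[L2]=0
step 15: P0: load  L0  ⟶  SIS  (L0)  txn=∅  M[L0]=3
step 16: P1: store L5 := 55  ⟶  IMI  (L5)  txn=BusRdX  M[L5]=37
step 17: P2: store L0 := 3  ⟶  IIM  (L0)  txn=BusRdX  M[L0]=3
step 18: P1: load  L0  ⟶  ISS  (L0)  txn=BusRd+Flush  M[L0]=3
step 19: P1: load  L2  ⟶  SSI  (L2)  txn=BusRd  M[L2]=0

state = I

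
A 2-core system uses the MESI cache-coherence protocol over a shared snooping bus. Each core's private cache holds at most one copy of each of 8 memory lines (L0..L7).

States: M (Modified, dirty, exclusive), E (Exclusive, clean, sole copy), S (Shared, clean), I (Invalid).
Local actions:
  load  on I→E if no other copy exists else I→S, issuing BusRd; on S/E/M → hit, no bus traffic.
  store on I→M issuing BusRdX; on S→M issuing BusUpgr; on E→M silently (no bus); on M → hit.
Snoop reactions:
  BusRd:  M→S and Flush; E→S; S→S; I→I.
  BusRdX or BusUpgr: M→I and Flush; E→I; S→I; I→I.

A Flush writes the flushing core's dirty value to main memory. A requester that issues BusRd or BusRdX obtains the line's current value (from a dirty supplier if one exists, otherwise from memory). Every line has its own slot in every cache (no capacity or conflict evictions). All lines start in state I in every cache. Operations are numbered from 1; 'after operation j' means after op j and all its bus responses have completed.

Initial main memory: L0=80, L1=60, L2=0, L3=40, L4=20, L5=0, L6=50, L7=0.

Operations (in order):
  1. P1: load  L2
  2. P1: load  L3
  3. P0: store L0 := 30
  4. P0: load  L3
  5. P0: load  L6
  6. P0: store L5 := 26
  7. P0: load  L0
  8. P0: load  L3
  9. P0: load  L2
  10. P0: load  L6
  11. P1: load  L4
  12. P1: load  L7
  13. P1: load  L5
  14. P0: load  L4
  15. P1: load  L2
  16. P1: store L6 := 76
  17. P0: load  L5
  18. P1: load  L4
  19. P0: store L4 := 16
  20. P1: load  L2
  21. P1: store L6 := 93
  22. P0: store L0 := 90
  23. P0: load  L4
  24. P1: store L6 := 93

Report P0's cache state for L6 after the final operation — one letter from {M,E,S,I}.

  op1 P1: load  L2 → I/E on L2; bus BusRd; mem=0
  op2 P1: load  L3 → I/E on L3; bus BusRd; mem=40
  op3 P0: store L0 := 30 → M/I on L0; bus BusRdX; mem=80
  op4 P0: load  L3 → S/S on L3; bus BusRd; mem=40
  op5 P0: load  L6 → E/I on L6; bus BusRd; mem=50
  op6 P0: store L5 := 26 → M/I on L5; bus BusRdX; mem=0
  op7 P0: load  L0 → M/I on L0; bus (none); mem=80
  op8 P0: load  L3 → S/S on L3; bus (none); mem=40
  op9 P0: load  L2 → S/S on L2; bus BusRd; mem=0
  op10 P0: load  L6 → E/I on L6; bus (none); mem=50
  op11 P1: load  L4 → I/E on L4; bus BusRd; mem=20
  op12 P1: load  L7 → I/E on L7; bus BusRd; mem=0
  op13 P1: load  L5 → S/S on L5; bus BusRd Flush; mem=26
  op14 P0: load  L4 → S/S on L4; bus BusRd; mem=20
  op15 P1: load  L2 → S/S on L2; bus (none); mem=0
  op16 P1: store L6 := 76 → I/M on L6; bus BusRdX; mem=50
  op17 P0: load  L5 → S/S on L5; bus (none); mem=26
  op18 P1: load  L4 → S/S on L4; bus (none); mem=20
  op19 P0: store L4 := 16 → M/I on L4; bus BusUpgr; mem=20
  op20 P1: load  L2 → S/S on L2; bus (none); mem=0
  op21 P1: store L6 := 93 → I/M on L6; bus (none); mem=50
  op22 P0: store L0 := 90 → M/I on L0; bus (none); mem=80
  op23 P0: load  L4 → M/I on L4; bus (none); mem=20
  op24 P1: store L6 := 93 → I/M on L6; bus (none); mem=50

state = I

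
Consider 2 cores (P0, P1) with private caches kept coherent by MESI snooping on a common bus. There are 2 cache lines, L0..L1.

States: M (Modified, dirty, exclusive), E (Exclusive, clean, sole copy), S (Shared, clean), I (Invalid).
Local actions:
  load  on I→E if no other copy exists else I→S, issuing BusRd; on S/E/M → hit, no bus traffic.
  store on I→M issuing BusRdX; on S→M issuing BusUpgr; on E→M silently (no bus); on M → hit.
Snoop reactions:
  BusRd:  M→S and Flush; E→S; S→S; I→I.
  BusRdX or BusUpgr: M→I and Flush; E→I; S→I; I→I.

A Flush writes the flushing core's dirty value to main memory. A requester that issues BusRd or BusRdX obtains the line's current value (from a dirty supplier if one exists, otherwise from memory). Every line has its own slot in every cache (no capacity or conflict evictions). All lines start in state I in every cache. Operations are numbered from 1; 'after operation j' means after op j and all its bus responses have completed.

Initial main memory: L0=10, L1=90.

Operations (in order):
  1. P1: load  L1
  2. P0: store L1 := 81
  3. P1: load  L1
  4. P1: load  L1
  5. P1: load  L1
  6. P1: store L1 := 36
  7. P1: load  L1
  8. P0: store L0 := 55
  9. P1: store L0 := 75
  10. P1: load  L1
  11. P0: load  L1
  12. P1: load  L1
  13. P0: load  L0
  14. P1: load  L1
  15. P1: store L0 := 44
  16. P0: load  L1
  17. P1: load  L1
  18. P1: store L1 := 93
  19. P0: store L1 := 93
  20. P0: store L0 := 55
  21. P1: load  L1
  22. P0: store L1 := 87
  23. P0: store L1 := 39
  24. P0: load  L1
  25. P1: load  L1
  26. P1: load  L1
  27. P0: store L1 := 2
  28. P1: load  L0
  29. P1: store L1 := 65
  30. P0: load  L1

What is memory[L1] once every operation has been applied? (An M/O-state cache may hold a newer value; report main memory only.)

memory[L1] = 65

step 1: P1: load  L1  ⟶  IE  (L1)  txn=BusRd  M[L1]=90
step 2: P0: store L1 := 81  ⟶  MI  (L1)  txn=BusRdX  M[L1]=90
step 3: P1: load  L1  ⟶  SS  (L1)  txn=BusRd+Flush  M[L1]=81
step 4: P1: load  L1  ⟶  SS  (L1)  txn=∅  M[L1]=81
step 5: P1: load  L1  ⟶  SS  (L1)  txn=∅  M[L1]=81
step 6: P1: store L1 := 36  ⟶  IM  (L1)  txn=BusUpgr  M[L1]=81
step 7: P1: load  L1  ⟶  IM  (L1)  txn=∅  M[L1]=81
step 8: P0: store L0 := 55  ⟶  MI  (L0)  txn=BusRdX  M[L0]=10
step 9: P1: store L0 := 75  ⟶  IM  (L0)  txn=BusRdX+Flush  M[L0]=55
step 10: P1: load  L1  ⟶  IM  (L1)  txn=∅  M[L1]=81
step 11: P0: load  L1  ⟶  SS  (L1)  txn=BusRd+Flush  M[L1]=36
step 12: P1: load  L1  ⟶  SS  (L1)  txn=∅  M[L1]=36
step 13: P0: load  L0  ⟶  SS  (L0)  txn=BusRd+Flush  M[L0]=75
step 14: P1: load  L1  ⟶  SS  (L1)  txn=∅  M[L1]=36
step 15: P1: store L0 := 44  ⟶  IM  (L0)  txn=BusUpgr  M[L0]=75
step 16: P0: load  L1  ⟶  SS  (L1)  txn=∅  M[L1]=36
step 17: P1: load  L1  ⟶  SS  (L1)  txn=∅  M[L1]=36
step 18: P1: store L1 := 93  ⟶  IM  (L1)  txn=BusUpgr  M[L1]=36
step 19: P0: store L1 := 93  ⟶  MI  (L1)  txn=BusRdX+Flush  M[L1]=93
step 20: P0: store L0 := 55  ⟶  MI  (L0)  txn=BusRdX+Flush  M[L0]=44
step 21: P1: load  L1  ⟶  SS  (L1)  txn=BusRd+Flush  M[L1]=93
step 22: P0: store L1 := 87  ⟶  MI  (L1)  txn=BusUpgr  M[L1]=93
step 23: P0: store L1 := 39  ⟶  MI  (L1)  txn=∅  M[L1]=93
step 24: P0: load  L1  ⟶  MI  (L1)  txn=∅  M[L1]=93
step 25: P1: load  L1  ⟶  SS  (L1)  txn=BusRd+Flush  M[L1]=39
step 26: P1: load  L1  ⟶  SS  (L1)  txn=∅  M[L1]=39
step 27: P0: store L1 := 2  ⟶  MI  (L1)  txn=BusUpgr  M[L1]=39
step 28: P1: load  L0  ⟶  SS  (L0)  txn=BusRd+Flush  M[L0]=55
step 29: P1: store L1 := 65  ⟶  IM  (L1)  txn=BusRdX+Flush  M[L1]=2
step 30: P0: load  L1  ⟶  SS  (L1)  txn=BusRd+Flush  M[L1]=65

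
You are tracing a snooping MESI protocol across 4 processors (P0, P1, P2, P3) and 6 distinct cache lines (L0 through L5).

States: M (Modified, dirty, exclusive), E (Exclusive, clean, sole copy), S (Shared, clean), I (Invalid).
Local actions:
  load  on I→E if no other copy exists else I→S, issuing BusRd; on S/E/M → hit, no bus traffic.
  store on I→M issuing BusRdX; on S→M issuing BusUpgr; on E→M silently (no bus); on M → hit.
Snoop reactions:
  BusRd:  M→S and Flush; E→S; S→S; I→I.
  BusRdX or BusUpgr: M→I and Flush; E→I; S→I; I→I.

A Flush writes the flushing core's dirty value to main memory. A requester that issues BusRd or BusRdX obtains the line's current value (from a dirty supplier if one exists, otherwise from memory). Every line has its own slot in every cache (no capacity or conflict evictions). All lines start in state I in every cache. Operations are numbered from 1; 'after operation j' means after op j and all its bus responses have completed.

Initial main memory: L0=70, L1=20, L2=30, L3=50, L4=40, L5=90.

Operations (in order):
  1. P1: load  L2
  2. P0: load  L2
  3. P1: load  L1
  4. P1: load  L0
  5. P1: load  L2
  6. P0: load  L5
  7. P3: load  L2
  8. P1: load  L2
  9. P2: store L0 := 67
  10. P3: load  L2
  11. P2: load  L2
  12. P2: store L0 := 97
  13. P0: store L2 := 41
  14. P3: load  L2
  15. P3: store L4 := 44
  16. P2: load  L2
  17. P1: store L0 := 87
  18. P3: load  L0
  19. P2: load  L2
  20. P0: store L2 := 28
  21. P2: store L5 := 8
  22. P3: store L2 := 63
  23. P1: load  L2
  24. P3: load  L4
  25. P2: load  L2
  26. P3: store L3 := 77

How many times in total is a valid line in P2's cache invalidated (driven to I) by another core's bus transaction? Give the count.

invalidations = 3

1. P1: load  L2  bus=[BusRd]  L2: P0=I P1=E P2=I P3=I  mem[L2]=30
2. P0: load  L2  bus=[BusRd]  L2: P0=S P1=S P2=I P3=I  mem[L2]=30
3. P1: load  L1  bus=[BusRd]  L1: P0=I P1=E P2=I P3=I  mem[L1]=20
4. P1: load  L0  bus=[BusRd]  L0: P0=I P1=E P2=I P3=I  mem[L0]=70
5. P1: load  L2  bus=[-]  L2: P0=S P1=S P2=I P3=I  mem[L2]=30
6. P0: load  L5  bus=[BusRd]  L5: P0=E P1=I P2=I P3=I  mem[L5]=90
7. P3: load  L2  bus=[BusRd]  L2: P0=S P1=S P2=I P3=S  mem[L2]=30
8. P1: load  L2  bus=[-]  L2: P0=S P1=S P2=I P3=S  mem[L2]=30
9. P2: store L0 := 67  bus=[BusRdX]  L0: P0=I P1=I P2=M P3=I  mem[L0]=70
10. P3: load  L2  bus=[-]  L2: P0=S P1=S P2=I P3=S  mem[L2]=30
11. P2: load  L2  bus=[BusRd]  L2: P0=S P1=S P2=S P3=S  mem[L2]=30
12. P2: store L0 := 97  bus=[-]  L0: P0=I P1=I P2=M P3=I  mem[L0]=70
13. P0: store L2 := 41  bus=[BusUpgr]  L2: P0=M P1=I P2=I P3=I  mem[L2]=30
14. P3: load  L2  bus=[BusRd,Flush]  L2: P0=S P1=I P2=I P3=S  mem[L2]=41
15. P3: store L4 := 44  bus=[BusRdX]  L4: P0=I P1=I P2=I P3=M  mem[L4]=40
16. P2: load  L2  bus=[BusRd]  L2: P0=S P1=I P2=S P3=S  mem[L2]=41
17. P1: store L0 := 87  bus=[BusRdX,Flush]  L0: P0=I P1=M P2=I P3=I  mem[L0]=97
18. P3: load  L0  bus=[BusRd,Flush]  L0: P0=I P1=S P2=I P3=S  mem[L0]=87
19. P2: load  L2  bus=[-]  L2: P0=S P1=I P2=S P3=S  mem[L2]=41
20. P0: store L2 := 28  bus=[BusUpgr]  L2: P0=M P1=I P2=I P3=I  mem[L2]=41
21. P2: store L5 := 8  bus=[BusRdX]  L5: P0=I P1=I P2=M P3=I  mem[L5]=90
22. P3: store L2 := 63  bus=[BusRdX,Flush]  L2: P0=I P1=I P2=I P3=M  mem[L2]=28
23. P1: load  L2  bus=[BusRd,Flush]  L2: P0=I P1=S P2=I P3=S  mem[L2]=63
24. P3: load  L4  bus=[-]  L4: P0=I P1=I P2=I P3=M  mem[L4]=40
25. P2: load  L2  bus=[BusRd]  L2: P0=I P1=S P2=S P3=S  mem[L2]=63
26. P3: store L3 := 77  bus=[BusRdX]  L3: P0=I P1=I P2=I P3=M  mem[L3]=50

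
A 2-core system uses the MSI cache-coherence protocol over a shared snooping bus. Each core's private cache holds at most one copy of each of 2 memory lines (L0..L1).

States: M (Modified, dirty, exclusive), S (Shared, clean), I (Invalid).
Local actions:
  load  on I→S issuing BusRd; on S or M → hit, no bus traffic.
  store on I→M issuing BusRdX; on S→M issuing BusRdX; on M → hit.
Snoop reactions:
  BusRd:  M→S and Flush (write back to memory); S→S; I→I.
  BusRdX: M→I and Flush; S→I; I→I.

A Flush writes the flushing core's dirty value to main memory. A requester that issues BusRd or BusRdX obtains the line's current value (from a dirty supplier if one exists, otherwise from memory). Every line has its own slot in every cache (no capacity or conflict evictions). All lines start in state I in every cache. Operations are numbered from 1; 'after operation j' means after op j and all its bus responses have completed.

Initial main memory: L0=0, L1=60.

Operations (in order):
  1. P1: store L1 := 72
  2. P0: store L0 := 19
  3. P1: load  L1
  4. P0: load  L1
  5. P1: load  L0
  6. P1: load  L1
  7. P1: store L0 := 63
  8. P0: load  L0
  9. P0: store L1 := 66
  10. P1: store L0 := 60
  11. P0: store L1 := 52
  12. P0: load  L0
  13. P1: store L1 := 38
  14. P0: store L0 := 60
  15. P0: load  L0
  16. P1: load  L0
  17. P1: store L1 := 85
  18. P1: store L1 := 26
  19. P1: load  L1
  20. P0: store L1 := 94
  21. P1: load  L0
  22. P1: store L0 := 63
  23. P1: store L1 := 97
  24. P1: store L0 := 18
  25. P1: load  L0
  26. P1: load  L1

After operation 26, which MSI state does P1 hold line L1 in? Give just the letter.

state = M

[1] P1: store L1 := 72 | P0:I, P1:M(72) | bus: BusRdX
[2] P0: store L0 := 19 | P0:M(19), P1:I | bus: BusRdX
[3] P1: load  L1 | P0:I, P1:M(72) | bus: none
[4] P0: load  L1 | P0:S(72), P1:S(72) | bus: BusRd,Flush
[5] P1: load  L0 | P0:S(19), P1:S(19) | bus: BusRd,Flush
[6] P1: load  L1 | P0:S(72), P1:S(72) | bus: none
[7] P1: store L0 := 63 | P0:I, P1:M(63) | bus: BusRdX
[8] P0: load  L0 | P0:S(63), P1:S(63) | bus: BusRd,Flush
[9] P0: store L1 := 66 | P0:M(66), P1:I | bus: BusRdX
[10] P1: store L0 := 60 | P0:I, P1:M(60) | bus: BusRdX
[11] P0: store L1 := 52 | P0:M(52), P1:I | bus: none
[12] P0: load  L0 | P0:S(60), P1:S(60) | bus: BusRd,Flush
[13] P1: store L1 := 38 | P0:I, P1:M(38) | bus: BusRdX,Flush
[14] P0: store L0 := 60 | P0:M(60), P1:I | bus: BusRdX
[15] P0: load  L0 | P0:M(60), P1:I | bus: none
[16] P1: load  L0 | P0:S(60), P1:S(60) | bus: BusRd,Flush
[17] P1: store L1 := 85 | P0:I, P1:M(85) | bus: none
[18] P1: store L1 := 26 | P0:I, P1:M(26) | bus: none
[19] P1: load  L1 | P0:I, P1:M(26) | bus: none
[20] P0: store L1 := 94 | P0:M(94), P1:I | bus: BusRdX,Flush
[21] P1: load  L0 | P0:S(60), P1:S(60) | bus: none
[22] P1: store L0 := 63 | P0:I, P1:M(63) | bus: BusRdX
[23] P1: store L1 := 97 | P0:I, P1:M(97) | bus: BusRdX,Flush
[24] P1: store L0 := 18 | P0:I, P1:M(18) | bus: none
[25] P1: load  L0 | P0:I, P1:M(18) | bus: none
[26] P1: load  L1 | P0:I, P1:M(97) | bus: none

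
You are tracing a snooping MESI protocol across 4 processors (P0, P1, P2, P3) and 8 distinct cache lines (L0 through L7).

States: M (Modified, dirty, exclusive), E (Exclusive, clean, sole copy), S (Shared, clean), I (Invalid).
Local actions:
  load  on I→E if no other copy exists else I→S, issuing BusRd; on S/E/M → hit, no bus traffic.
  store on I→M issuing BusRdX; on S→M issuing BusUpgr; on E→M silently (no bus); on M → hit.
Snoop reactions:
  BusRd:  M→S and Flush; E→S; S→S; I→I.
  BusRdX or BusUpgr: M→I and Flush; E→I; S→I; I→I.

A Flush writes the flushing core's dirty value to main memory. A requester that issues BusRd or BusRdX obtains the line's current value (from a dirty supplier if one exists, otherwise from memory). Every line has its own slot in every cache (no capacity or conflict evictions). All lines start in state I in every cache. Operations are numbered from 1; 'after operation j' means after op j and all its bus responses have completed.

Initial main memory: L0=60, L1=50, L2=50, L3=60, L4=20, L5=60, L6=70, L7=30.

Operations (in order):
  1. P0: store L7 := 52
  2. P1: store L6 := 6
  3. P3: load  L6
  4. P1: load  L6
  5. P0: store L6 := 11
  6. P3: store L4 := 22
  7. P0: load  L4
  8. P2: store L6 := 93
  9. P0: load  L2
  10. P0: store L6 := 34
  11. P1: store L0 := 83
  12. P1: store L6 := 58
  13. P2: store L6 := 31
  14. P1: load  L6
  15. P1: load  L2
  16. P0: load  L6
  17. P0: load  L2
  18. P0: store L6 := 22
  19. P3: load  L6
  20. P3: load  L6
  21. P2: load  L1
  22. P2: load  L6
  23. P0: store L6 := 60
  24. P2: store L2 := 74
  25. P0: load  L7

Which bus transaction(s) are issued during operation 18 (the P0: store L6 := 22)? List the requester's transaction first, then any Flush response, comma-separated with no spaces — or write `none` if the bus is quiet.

bus = BusUpgr

1. P0: store L7 := 52  bus=[BusRdX]  L7: P0=M P1=I P2=I P3=I  mem[L7]=30
2. P1: store L6 := 6  bus=[BusRdX]  L6: P0=I P1=M P2=I P3=I  mem[L6]=70
3. P3: load  L6  bus=[BusRd,Flush]  L6: P0=I P1=S P2=I P3=S  mem[L6]=6
4. P1: load  L6  bus=[-]  L6: P0=I P1=S P2=I P3=S  mem[L6]=6
5. P0: store L6 := 11  bus=[BusRdX]  L6: P0=M P1=I P2=I P3=I  mem[L6]=6
6. P3: store L4 := 22  bus=[BusRdX]  L4: P0=I P1=I P2=I P3=M  mem[L4]=20
7. P0: load  L4  bus=[BusRd,Flush]  L4: P0=S P1=I P2=I P3=S  mem[L4]=22
8. P2: store L6 := 93  bus=[BusRdX,Flush]  L6: P0=I P1=I P2=M P3=I  mem[L6]=11
9. P0: load  L2  bus=[BusRd]  L2: P0=E P1=I P2=I P3=I  mem[L2]=50
10. P0: store L6 := 34  bus=[BusRdX,Flush]  L6: P0=M P1=I P2=I P3=I  mem[L6]=93
11. P1: store L0 := 83  bus=[BusRdX]  L0: P0=I P1=M P2=I P3=I  mem[L0]=60
12. P1: store L6 := 58  bus=[BusRdX,Flush]  L6: P0=I P1=M P2=I P3=I  mem[L6]=34
13. P2: store L6 := 31  bus=[BusRdX,Flush]  L6: P0=I P1=I P2=M P3=I  mem[L6]=58
14. P1: load  L6  bus=[BusRd,Flush]  L6: P0=I P1=S P2=S P3=I  mem[L6]=31
15. P1: load  L2  bus=[BusRd]  L2: P0=S P1=S P2=I P3=I  mem[L2]=50
16. P0: load  L6  bus=[BusRd]  L6: P0=S P1=S P2=S P3=I  mem[L6]=31
17. P0: load  L2  bus=[-]  L2: P0=S P1=S P2=I P3=I  mem[L2]=50
18. P0: store L6 := 22  bus=[BusUpgr]  L6: P0=M P1=I P2=I P3=I  mem[L6]=31
19. P3: load  L6  bus=[BusRd,Flush]  L6: P0=S P1=I P2=I P3=S  mem[L6]=22
20. P3: load  L6  bus=[-]  L6: P0=S P1=I P2=I P3=S  mem[L6]=22
21. P2: load  L1  bus=[BusRd]  L1: P0=I P1=I P2=E P3=I  mem[L1]=50
22. P2: load  L6  bus=[BusRd]  L6: P0=S P1=I P2=S P3=S  mem[L6]=22
23. P0: store L6 := 60  bus=[BusUpgr]  L6: P0=M P1=I P2=I P3=I  mem[L6]=22
24. P2: store L2 := 74  bus=[BusRdX]  L2: P0=I P1=I P2=M P3=I  mem[L2]=50
25. P0: load  L7  bus=[-]  L7: P0=M P1=I P2=I P3=I  mem[L7]=30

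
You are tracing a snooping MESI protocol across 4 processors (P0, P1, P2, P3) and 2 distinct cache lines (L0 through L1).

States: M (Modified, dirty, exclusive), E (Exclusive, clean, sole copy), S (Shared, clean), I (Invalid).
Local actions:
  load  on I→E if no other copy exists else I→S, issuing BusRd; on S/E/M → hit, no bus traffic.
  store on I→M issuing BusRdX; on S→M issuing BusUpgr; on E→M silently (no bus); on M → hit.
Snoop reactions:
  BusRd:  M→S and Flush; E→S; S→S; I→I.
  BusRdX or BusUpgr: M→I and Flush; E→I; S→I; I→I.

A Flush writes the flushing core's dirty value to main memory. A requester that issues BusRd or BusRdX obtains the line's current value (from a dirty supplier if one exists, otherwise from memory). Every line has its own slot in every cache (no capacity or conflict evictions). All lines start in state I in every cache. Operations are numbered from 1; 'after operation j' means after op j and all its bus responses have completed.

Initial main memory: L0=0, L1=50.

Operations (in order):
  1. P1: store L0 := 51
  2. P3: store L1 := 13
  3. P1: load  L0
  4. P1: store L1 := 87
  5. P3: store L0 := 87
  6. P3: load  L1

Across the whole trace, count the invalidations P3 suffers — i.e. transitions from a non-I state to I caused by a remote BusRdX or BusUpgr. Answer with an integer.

step 1: P1: store L0 := 51  ⟶  IMII  (L0)  txn=BusRdX  M[L0]=0
step 2: P3: store L1 := 13  ⟶  IIIM  (L1)  txn=BusRdX  M[L1]=50
step 3: P1: load  L0  ⟶  IMII  (L0)  txn=∅  M[L0]=0
step 4: P1: store L1 := 87  ⟶  IMII  (L1)  txn=BusRdX+Flush  M[L1]=13
step 5: P3: store L0 := 87  ⟶  IIIM  (L0)  txn=BusRdX+Flush  M[L0]=51
step 6: P3: load  L1  ⟶  ISIS  (L1)  txn=BusRd+Flush  M[L1]=87

invalidations = 1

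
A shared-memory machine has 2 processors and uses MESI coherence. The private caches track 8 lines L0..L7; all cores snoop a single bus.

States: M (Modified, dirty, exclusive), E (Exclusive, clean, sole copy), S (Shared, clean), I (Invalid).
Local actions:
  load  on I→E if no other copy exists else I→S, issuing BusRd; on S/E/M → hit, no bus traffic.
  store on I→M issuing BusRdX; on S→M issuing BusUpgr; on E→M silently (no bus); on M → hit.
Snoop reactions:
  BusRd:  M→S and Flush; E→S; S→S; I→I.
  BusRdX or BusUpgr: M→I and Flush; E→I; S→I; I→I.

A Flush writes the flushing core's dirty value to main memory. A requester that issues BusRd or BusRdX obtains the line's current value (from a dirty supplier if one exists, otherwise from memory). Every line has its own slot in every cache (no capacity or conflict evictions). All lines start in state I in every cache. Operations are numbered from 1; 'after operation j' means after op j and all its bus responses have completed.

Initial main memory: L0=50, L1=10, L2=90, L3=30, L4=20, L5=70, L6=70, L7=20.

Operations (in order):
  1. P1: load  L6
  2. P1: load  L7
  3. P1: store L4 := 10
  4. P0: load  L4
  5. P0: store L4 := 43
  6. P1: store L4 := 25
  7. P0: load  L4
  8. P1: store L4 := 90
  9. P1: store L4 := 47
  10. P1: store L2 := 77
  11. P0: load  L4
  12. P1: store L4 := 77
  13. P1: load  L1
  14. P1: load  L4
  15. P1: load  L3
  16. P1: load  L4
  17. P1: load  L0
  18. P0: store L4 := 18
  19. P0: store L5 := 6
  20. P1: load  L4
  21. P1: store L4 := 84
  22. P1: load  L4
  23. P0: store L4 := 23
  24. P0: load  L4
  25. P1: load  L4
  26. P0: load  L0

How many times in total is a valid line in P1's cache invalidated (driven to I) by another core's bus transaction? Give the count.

step 1: P1: load  L6  ⟶  IE  (L6)  txn=BusRd  M[L6]=70
step 2: P1: load  L7  ⟶  IE  (L7)  txn=BusRd  M[L7]=20
step 3: P1: store L4 := 10  ⟶  IM  (L4)  txn=BusRdX  M[L4]=20
step 4: P0: load  L4  ⟶  SS  (L4)  txn=BusRd+Flush  M[L4]=10
step 5: P0: store L4 := 43  ⟶  MI  (L4)  txn=BusUpgr  M[L4]=10
step 6: P1: store L4 := 25  ⟶  IM  (L4)  txn=BusRdX+Flush  M[L4]=43
step 7: P0: load  L4  ⟶  SS  (L4)  txn=BusRd+Flush  M[L4]=25
step 8: P1: store L4 := 90  ⟶  IM  (L4)  txn=BusUpgr  M[L4]=25
step 9: P1: store L4 := 47  ⟶  IM  (L4)  txn=∅  M[L4]=25
step 10: P1: store L2 := 77  ⟶  IM  (L2)  txn=BusRdX  M[L2]=90
step 11: P0: load  L4  ⟶  SS  (L4)  txn=BusRd+Flush  M[L4]=47
step 12: P1: store L4 := 77  ⟶  IM  (L4)  txn=BusUpgr  M[L4]=47
step 13: P1: load  L1  ⟶  IE  (L1)  txn=BusRd  M[L1]=10
step 14: P1: load  L4  ⟶  IM  (L4)  txn=∅  M[L4]=47
step 15: P1: load  L3  ⟶  IE  (L3)  txn=BusRd  M[L3]=30
step 16: P1: load  L4  ⟶  IM  (L4)  txn=∅  M[L4]=47
step 17: P1: load  L0  ⟶  IE  (L0)  txn=BusRd  M[L0]=50
step 18: P0: store L4 := 18  ⟶  MI  (L4)  txn=BusRdX+Flush  M[L4]=77
step 19: P0: store L5 := 6  ⟶  MI  (L5)  txn=BusRdX  M[L5]=70
step 20: P1: load  L4  ⟶  SS  (L4)  txn=BusRd+Flush  M[L4]=18
step 21: P1: store L4 := 84  ⟶  IM  (L4)  txn=BusUpgr  M[L4]=18
step 22: P1: load  L4  ⟶  IM  (L4)  txn=∅  M[L4]=18
step 23: P0: store L4 := 23  ⟶  MI  (L4)  txn=BusRdX+Flush  M[L4]=84
step 24: P0: load  L4  ⟶  MI  (L4)  txn=∅  M[L4]=84
step 25: P1: load  L4  ⟶  SS  (L4)  txn=BusRd+Flush  M[L4]=23
step 26: P0: load  L0  ⟶  SS  (L0)  txn=BusRd  M[L0]=50

invalidations = 3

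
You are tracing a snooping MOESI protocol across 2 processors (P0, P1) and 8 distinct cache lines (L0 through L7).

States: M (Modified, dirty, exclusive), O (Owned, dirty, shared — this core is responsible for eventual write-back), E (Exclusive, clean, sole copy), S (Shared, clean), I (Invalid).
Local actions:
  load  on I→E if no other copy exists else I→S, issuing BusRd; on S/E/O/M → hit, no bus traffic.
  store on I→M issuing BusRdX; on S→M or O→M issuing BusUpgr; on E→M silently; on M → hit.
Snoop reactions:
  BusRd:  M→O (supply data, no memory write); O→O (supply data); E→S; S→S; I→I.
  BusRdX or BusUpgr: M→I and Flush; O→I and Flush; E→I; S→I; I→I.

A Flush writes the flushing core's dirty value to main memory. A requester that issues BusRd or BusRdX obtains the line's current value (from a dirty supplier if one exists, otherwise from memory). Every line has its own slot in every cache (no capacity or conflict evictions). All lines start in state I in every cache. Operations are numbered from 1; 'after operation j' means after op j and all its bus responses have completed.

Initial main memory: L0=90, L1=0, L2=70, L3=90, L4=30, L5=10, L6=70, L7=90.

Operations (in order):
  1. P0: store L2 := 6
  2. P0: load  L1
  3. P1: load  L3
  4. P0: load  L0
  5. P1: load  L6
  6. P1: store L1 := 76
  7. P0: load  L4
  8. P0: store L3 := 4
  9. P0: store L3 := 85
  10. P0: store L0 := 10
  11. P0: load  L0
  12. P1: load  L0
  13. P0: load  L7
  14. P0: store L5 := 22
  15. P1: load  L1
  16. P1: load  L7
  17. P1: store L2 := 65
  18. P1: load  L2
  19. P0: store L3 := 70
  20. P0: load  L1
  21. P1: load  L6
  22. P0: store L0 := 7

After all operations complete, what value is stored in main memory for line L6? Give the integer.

1. P0: store L2 := 6  bus=[BusRdX]  L2: P0=M P1=I  mem[L2]=70
2. P0: load  L1  bus=[BusRd]  L1: P0=E P1=I  mem[L1]=0
3. P1: load  L3  bus=[BusRd]  L3: P0=I P1=E  mem[L3]=90
4. P0: load  L0  bus=[BusRd]  L0: P0=E P1=I  mem[L0]=90
5. P1: load  L6  bus=[BusRd]  L6: P0=I P1=E  mem[L6]=70
6. P1: store L1 := 76  bus=[BusRdX]  L1: P0=I P1=M  mem[L1]=0
7. P0: load  L4  bus=[BusRd]  L4: P0=E P1=I  mem[L4]=30
8. P0: store L3 := 4  bus=[BusRdX]  L3: P0=M P1=I  mem[L3]=90
9. P0: store L3 := 85  bus=[-]  L3: P0=M P1=I  mem[L3]=90
10. P0: store L0 := 10  bus=[-]  L0: P0=M P1=I  mem[L0]=90
11. P0: load  L0  bus=[-]  L0: P0=M P1=I  mem[L0]=90
12. P1: load  L0  bus=[BusRd]  L0: P0=O P1=S  mem[L0]=90
13. P0: load  L7  bus=[BusRd]  L7: P0=E P1=I  mem[L7]=90
14. P0: store L5 := 22  bus=[BusRdX]  L5: P0=M P1=I  mem[L5]=10
15. P1: load  L1  bus=[-]  L1: P0=I P1=M  mem[L1]=0
16. P1: load  L7  bus=[BusRd]  L7: P0=S P1=S  mem[L7]=90
17. P1: store L2 := 65  bus=[BusRdX,Flush]  L2: P0=I P1=M  mem[L2]=6
18. P1: load  L2  bus=[-]  L2: P0=I P1=M  mem[L2]=6
19. P0: store L3 := 70  bus=[-]  L3: P0=M P1=I  mem[L3]=90
20. P0: load  L1  bus=[BusRd]  L1: P0=S P1=O  mem[L1]=0
21. P1: load  L6  bus=[-]  L6: P0=I P1=E  mem[L6]=70
22. P0: store L0 := 7  bus=[BusUpgr]  L0: P0=M P1=I  mem[L0]=90

memory[L6] = 70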